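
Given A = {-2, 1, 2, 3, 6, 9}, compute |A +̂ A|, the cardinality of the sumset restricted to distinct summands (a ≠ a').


Restricted sumset: A +̂ A = {a + a' : a ∈ A, a' ∈ A, a ≠ a'}.
Equivalently, take A + A and drop any sum 2a that is achievable ONLY as a + a for a ∈ A (i.e. sums representable only with equal summands).
Enumerate pairs (a, a') with a < a' (symmetric, so each unordered pair gives one sum; this covers all a ≠ a'):
  -2 + 1 = -1
  -2 + 2 = 0
  -2 + 3 = 1
  -2 + 6 = 4
  -2 + 9 = 7
  1 + 2 = 3
  1 + 3 = 4
  1 + 6 = 7
  1 + 9 = 10
  2 + 3 = 5
  2 + 6 = 8
  2 + 9 = 11
  3 + 6 = 9
  3 + 9 = 12
  6 + 9 = 15
Collected distinct sums: {-1, 0, 1, 3, 4, 5, 7, 8, 9, 10, 11, 12, 15}
|A +̂ A| = 13
(Reference bound: |A +̂ A| ≥ 2|A| - 3 for |A| ≥ 2, with |A| = 6 giving ≥ 9.)

|A +̂ A| = 13


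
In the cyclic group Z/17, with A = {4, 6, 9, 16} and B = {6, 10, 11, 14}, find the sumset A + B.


Work in Z/17Z: reduce every sum a + b modulo 17.
Enumerate all 16 pairs:
a = 4: 4+6=10, 4+10=14, 4+11=15, 4+14=1
a = 6: 6+6=12, 6+10=16, 6+11=0, 6+14=3
a = 9: 9+6=15, 9+10=2, 9+11=3, 9+14=6
a = 16: 16+6=5, 16+10=9, 16+11=10, 16+14=13
Distinct residues collected: {0, 1, 2, 3, 5, 6, 9, 10, 12, 13, 14, 15, 16}
|A + B| = 13 (out of 17 total residues).

A + B = {0, 1, 2, 3, 5, 6, 9, 10, 12, 13, 14, 15, 16}


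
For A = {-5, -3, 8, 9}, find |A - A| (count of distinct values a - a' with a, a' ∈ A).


A - A = {a - a' : a, a' ∈ A}; |A| = 4.
Bounds: 2|A|-1 ≤ |A - A| ≤ |A|² - |A| + 1, i.e. 7 ≤ |A - A| ≤ 13.
Note: 0 ∈ A - A always (from a - a). The set is symmetric: if d ∈ A - A then -d ∈ A - A.
Enumerate nonzero differences d = a - a' with a > a' (then include -d):
Positive differences: {1, 2, 11, 12, 13, 14}
Full difference set: {0} ∪ (positive diffs) ∪ (negative diffs).
|A - A| = 1 + 2·6 = 13 (matches direct enumeration: 13).

|A - A| = 13


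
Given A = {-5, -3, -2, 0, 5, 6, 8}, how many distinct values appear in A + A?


A + A = {a + a' : a, a' ∈ A}; |A| = 7.
General bounds: 2|A| - 1 ≤ |A + A| ≤ |A|(|A|+1)/2, i.e. 13 ≤ |A + A| ≤ 28.
Lower bound 2|A|-1 is attained iff A is an arithmetic progression.
Enumerate sums a + a' for a ≤ a' (symmetric, so this suffices):
a = -5: -5+-5=-10, -5+-3=-8, -5+-2=-7, -5+0=-5, -5+5=0, -5+6=1, -5+8=3
a = -3: -3+-3=-6, -3+-2=-5, -3+0=-3, -3+5=2, -3+6=3, -3+8=5
a = -2: -2+-2=-4, -2+0=-2, -2+5=3, -2+6=4, -2+8=6
a = 0: 0+0=0, 0+5=5, 0+6=6, 0+8=8
a = 5: 5+5=10, 5+6=11, 5+8=13
a = 6: 6+6=12, 6+8=14
a = 8: 8+8=16
Distinct sums: {-10, -8, -7, -6, -5, -4, -3, -2, 0, 1, 2, 3, 4, 5, 6, 8, 10, 11, 12, 13, 14, 16}
|A + A| = 22

|A + A| = 22


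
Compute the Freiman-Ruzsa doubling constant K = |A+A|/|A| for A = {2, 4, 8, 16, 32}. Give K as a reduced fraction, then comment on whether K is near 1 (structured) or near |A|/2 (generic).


|A| = 5.
Compute A + A by enumerating all 25 pairs.
A + A = {4, 6, 8, 10, 12, 16, 18, 20, 24, 32, 34, 36, 40, 48, 64}, so |A + A| = 15.
K = |A + A| / |A| = 15/5 = 3/1 ≈ 3.0000.
Reference: AP of size 5 gives K = 9/5 ≈ 1.8000; a fully generic set of size 5 gives K ≈ 3.0000.

|A| = 5, |A + A| = 15, K = 15/5 = 3/1.


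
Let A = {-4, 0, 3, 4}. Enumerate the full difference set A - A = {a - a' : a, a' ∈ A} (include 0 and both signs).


A - A = {a - a' : a, a' ∈ A}.
Compute a - a' for each ordered pair (a, a'):
a = -4: -4--4=0, -4-0=-4, -4-3=-7, -4-4=-8
a = 0: 0--4=4, 0-0=0, 0-3=-3, 0-4=-4
a = 3: 3--4=7, 3-0=3, 3-3=0, 3-4=-1
a = 4: 4--4=8, 4-0=4, 4-3=1, 4-4=0
Collecting distinct values (and noting 0 appears from a-a):
A - A = {-8, -7, -4, -3, -1, 0, 1, 3, 4, 7, 8}
|A - A| = 11

A - A = {-8, -7, -4, -3, -1, 0, 1, 3, 4, 7, 8}


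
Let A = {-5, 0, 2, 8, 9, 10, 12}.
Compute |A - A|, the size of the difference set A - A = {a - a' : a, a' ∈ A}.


A - A = {a - a' : a, a' ∈ A}; |A| = 7.
Bounds: 2|A|-1 ≤ |A - A| ≤ |A|² - |A| + 1, i.e. 13 ≤ |A - A| ≤ 43.
Note: 0 ∈ A - A always (from a - a). The set is symmetric: if d ∈ A - A then -d ∈ A - A.
Enumerate nonzero differences d = a - a' with a > a' (then include -d):
Positive differences: {1, 2, 3, 4, 5, 6, 7, 8, 9, 10, 12, 13, 14, 15, 17}
Full difference set: {0} ∪ (positive diffs) ∪ (negative diffs).
|A - A| = 1 + 2·15 = 31 (matches direct enumeration: 31).

|A - A| = 31


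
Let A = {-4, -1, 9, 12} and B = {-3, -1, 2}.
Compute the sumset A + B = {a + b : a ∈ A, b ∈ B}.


A + B = {a + b : a ∈ A, b ∈ B}.
Enumerate all |A|·|B| = 4·3 = 12 pairs (a, b) and collect distinct sums.
a = -4: -4+-3=-7, -4+-1=-5, -4+2=-2
a = -1: -1+-3=-4, -1+-1=-2, -1+2=1
a = 9: 9+-3=6, 9+-1=8, 9+2=11
a = 12: 12+-3=9, 12+-1=11, 12+2=14
Collecting distinct sums: A + B = {-7, -5, -4, -2, 1, 6, 8, 9, 11, 14}
|A + B| = 10

A + B = {-7, -5, -4, -2, 1, 6, 8, 9, 11, 14}


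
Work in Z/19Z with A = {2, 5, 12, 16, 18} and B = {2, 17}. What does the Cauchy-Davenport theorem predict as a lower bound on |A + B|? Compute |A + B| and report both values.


Cauchy-Davenport: |A + B| ≥ min(p, |A| + |B| - 1) for A, B nonempty in Z/pZ.
|A| = 5, |B| = 2, p = 19.
CD lower bound = min(19, 5 + 2 - 1) = min(19, 6) = 6.
Compute A + B mod 19 directly:
a = 2: 2+2=4, 2+17=0
a = 5: 5+2=7, 5+17=3
a = 12: 12+2=14, 12+17=10
a = 16: 16+2=18, 16+17=14
a = 18: 18+2=1, 18+17=16
A + B = {0, 1, 3, 4, 7, 10, 14, 16, 18}, so |A + B| = 9.
Verify: 9 ≥ 6? Yes ✓.

CD lower bound = 6, actual |A + B| = 9.


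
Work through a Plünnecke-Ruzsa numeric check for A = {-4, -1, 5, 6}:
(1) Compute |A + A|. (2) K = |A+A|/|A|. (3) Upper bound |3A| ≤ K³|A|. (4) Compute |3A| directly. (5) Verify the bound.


|A| = 4.
Step 1: Compute A + A by enumerating all 16 pairs.
A + A = {-8, -5, -2, 1, 2, 4, 5, 10, 11, 12}, so |A + A| = 10.
Step 2: Doubling constant K = |A + A|/|A| = 10/4 = 10/4 ≈ 2.5000.
Step 3: Plünnecke-Ruzsa gives |3A| ≤ K³·|A| = (2.5000)³ · 4 ≈ 62.5000.
Step 4: Compute 3A = A + A + A directly by enumerating all triples (a,b,c) ∈ A³; |3A| = 19.
Step 5: Check 19 ≤ 62.5000? Yes ✓.

K = 10/4, Plünnecke-Ruzsa bound K³|A| ≈ 62.5000, |3A| = 19, inequality holds.


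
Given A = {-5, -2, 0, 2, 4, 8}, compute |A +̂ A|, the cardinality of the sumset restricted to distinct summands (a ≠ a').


Restricted sumset: A +̂ A = {a + a' : a ∈ A, a' ∈ A, a ≠ a'}.
Equivalently, take A + A and drop any sum 2a that is achievable ONLY as a + a for a ∈ A (i.e. sums representable only with equal summands).
Enumerate pairs (a, a') with a < a' (symmetric, so each unordered pair gives one sum; this covers all a ≠ a'):
  -5 + -2 = -7
  -5 + 0 = -5
  -5 + 2 = -3
  -5 + 4 = -1
  -5 + 8 = 3
  -2 + 0 = -2
  -2 + 2 = 0
  -2 + 4 = 2
  -2 + 8 = 6
  0 + 2 = 2
  0 + 4 = 4
  0 + 8 = 8
  2 + 4 = 6
  2 + 8 = 10
  4 + 8 = 12
Collected distinct sums: {-7, -5, -3, -2, -1, 0, 2, 3, 4, 6, 8, 10, 12}
|A +̂ A| = 13
(Reference bound: |A +̂ A| ≥ 2|A| - 3 for |A| ≥ 2, with |A| = 6 giving ≥ 9.)

|A +̂ A| = 13


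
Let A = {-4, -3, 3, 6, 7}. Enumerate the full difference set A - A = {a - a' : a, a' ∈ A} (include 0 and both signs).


A - A = {a - a' : a, a' ∈ A}.
Compute a - a' for each ordered pair (a, a'):
a = -4: -4--4=0, -4--3=-1, -4-3=-7, -4-6=-10, -4-7=-11
a = -3: -3--4=1, -3--3=0, -3-3=-6, -3-6=-9, -3-7=-10
a = 3: 3--4=7, 3--3=6, 3-3=0, 3-6=-3, 3-7=-4
a = 6: 6--4=10, 6--3=9, 6-3=3, 6-6=0, 6-7=-1
a = 7: 7--4=11, 7--3=10, 7-3=4, 7-6=1, 7-7=0
Collecting distinct values (and noting 0 appears from a-a):
A - A = {-11, -10, -9, -7, -6, -4, -3, -1, 0, 1, 3, 4, 6, 7, 9, 10, 11}
|A - A| = 17

A - A = {-11, -10, -9, -7, -6, -4, -3, -1, 0, 1, 3, 4, 6, 7, 9, 10, 11}


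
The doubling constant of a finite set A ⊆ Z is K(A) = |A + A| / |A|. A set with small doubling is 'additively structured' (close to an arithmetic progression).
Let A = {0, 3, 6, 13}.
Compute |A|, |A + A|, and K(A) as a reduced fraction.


|A| = 4.
Compute A + A by enumerating all 16 pairs.
A + A = {0, 3, 6, 9, 12, 13, 16, 19, 26}, so |A + A| = 9.
K = |A + A| / |A| = 9/4 (already in lowest terms) ≈ 2.2500.
Reference: AP of size 4 gives K = 7/4 ≈ 1.7500; a fully generic set of size 4 gives K ≈ 2.5000.

|A| = 4, |A + A| = 9, K = 9/4.


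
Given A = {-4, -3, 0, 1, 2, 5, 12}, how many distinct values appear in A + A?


A + A = {a + a' : a, a' ∈ A}; |A| = 7.
General bounds: 2|A| - 1 ≤ |A + A| ≤ |A|(|A|+1)/2, i.e. 13 ≤ |A + A| ≤ 28.
Lower bound 2|A|-1 is attained iff A is an arithmetic progression.
Enumerate sums a + a' for a ≤ a' (symmetric, so this suffices):
a = -4: -4+-4=-8, -4+-3=-7, -4+0=-4, -4+1=-3, -4+2=-2, -4+5=1, -4+12=8
a = -3: -3+-3=-6, -3+0=-3, -3+1=-2, -3+2=-1, -3+5=2, -3+12=9
a = 0: 0+0=0, 0+1=1, 0+2=2, 0+5=5, 0+12=12
a = 1: 1+1=2, 1+2=3, 1+5=6, 1+12=13
a = 2: 2+2=4, 2+5=7, 2+12=14
a = 5: 5+5=10, 5+12=17
a = 12: 12+12=24
Distinct sums: {-8, -7, -6, -4, -3, -2, -1, 0, 1, 2, 3, 4, 5, 6, 7, 8, 9, 10, 12, 13, 14, 17, 24}
|A + A| = 23

|A + A| = 23


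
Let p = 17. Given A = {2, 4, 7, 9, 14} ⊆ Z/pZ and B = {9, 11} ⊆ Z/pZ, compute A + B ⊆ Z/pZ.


Work in Z/17Z: reduce every sum a + b modulo 17.
Enumerate all 10 pairs:
a = 2: 2+9=11, 2+11=13
a = 4: 4+9=13, 4+11=15
a = 7: 7+9=16, 7+11=1
a = 9: 9+9=1, 9+11=3
a = 14: 14+9=6, 14+11=8
Distinct residues collected: {1, 3, 6, 8, 11, 13, 15, 16}
|A + B| = 8 (out of 17 total residues).

A + B = {1, 3, 6, 8, 11, 13, 15, 16}


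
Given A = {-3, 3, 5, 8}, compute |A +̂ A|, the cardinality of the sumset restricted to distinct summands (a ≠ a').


Restricted sumset: A +̂ A = {a + a' : a ∈ A, a' ∈ A, a ≠ a'}.
Equivalently, take A + A and drop any sum 2a that is achievable ONLY as a + a for a ∈ A (i.e. sums representable only with equal summands).
Enumerate pairs (a, a') with a < a' (symmetric, so each unordered pair gives one sum; this covers all a ≠ a'):
  -3 + 3 = 0
  -3 + 5 = 2
  -3 + 8 = 5
  3 + 5 = 8
  3 + 8 = 11
  5 + 8 = 13
Collected distinct sums: {0, 2, 5, 8, 11, 13}
|A +̂ A| = 6
(Reference bound: |A +̂ A| ≥ 2|A| - 3 for |A| ≥ 2, with |A| = 4 giving ≥ 5.)

|A +̂ A| = 6


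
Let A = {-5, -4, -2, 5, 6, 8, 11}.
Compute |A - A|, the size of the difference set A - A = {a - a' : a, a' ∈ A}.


A - A = {a - a' : a, a' ∈ A}; |A| = 7.
Bounds: 2|A|-1 ≤ |A - A| ≤ |A|² - |A| + 1, i.e. 13 ≤ |A - A| ≤ 43.
Note: 0 ∈ A - A always (from a - a). The set is symmetric: if d ∈ A - A then -d ∈ A - A.
Enumerate nonzero differences d = a - a' with a > a' (then include -d):
Positive differences: {1, 2, 3, 5, 6, 7, 8, 9, 10, 11, 12, 13, 15, 16}
Full difference set: {0} ∪ (positive diffs) ∪ (negative diffs).
|A - A| = 1 + 2·14 = 29 (matches direct enumeration: 29).

|A - A| = 29


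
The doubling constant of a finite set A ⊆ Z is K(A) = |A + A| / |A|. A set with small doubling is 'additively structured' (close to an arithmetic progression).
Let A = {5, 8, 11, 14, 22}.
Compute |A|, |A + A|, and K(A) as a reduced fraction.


|A| = 5.
Compute A + A by enumerating all 25 pairs.
A + A = {10, 13, 16, 19, 22, 25, 27, 28, 30, 33, 36, 44}, so |A + A| = 12.
K = |A + A| / |A| = 12/5 (already in lowest terms) ≈ 2.4000.
Reference: AP of size 5 gives K = 9/5 ≈ 1.8000; a fully generic set of size 5 gives K ≈ 3.0000.

|A| = 5, |A + A| = 12, K = 12/5.


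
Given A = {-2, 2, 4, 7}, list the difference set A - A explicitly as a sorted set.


A - A = {a - a' : a, a' ∈ A}.
Compute a - a' for each ordered pair (a, a'):
a = -2: -2--2=0, -2-2=-4, -2-4=-6, -2-7=-9
a = 2: 2--2=4, 2-2=0, 2-4=-2, 2-7=-5
a = 4: 4--2=6, 4-2=2, 4-4=0, 4-7=-3
a = 7: 7--2=9, 7-2=5, 7-4=3, 7-7=0
Collecting distinct values (and noting 0 appears from a-a):
A - A = {-9, -6, -5, -4, -3, -2, 0, 2, 3, 4, 5, 6, 9}
|A - A| = 13

A - A = {-9, -6, -5, -4, -3, -2, 0, 2, 3, 4, 5, 6, 9}


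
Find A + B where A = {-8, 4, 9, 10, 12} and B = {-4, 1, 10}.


A + B = {a + b : a ∈ A, b ∈ B}.
Enumerate all |A|·|B| = 5·3 = 15 pairs (a, b) and collect distinct sums.
a = -8: -8+-4=-12, -8+1=-7, -8+10=2
a = 4: 4+-4=0, 4+1=5, 4+10=14
a = 9: 9+-4=5, 9+1=10, 9+10=19
a = 10: 10+-4=6, 10+1=11, 10+10=20
a = 12: 12+-4=8, 12+1=13, 12+10=22
Collecting distinct sums: A + B = {-12, -7, 0, 2, 5, 6, 8, 10, 11, 13, 14, 19, 20, 22}
|A + B| = 14

A + B = {-12, -7, 0, 2, 5, 6, 8, 10, 11, 13, 14, 19, 20, 22}


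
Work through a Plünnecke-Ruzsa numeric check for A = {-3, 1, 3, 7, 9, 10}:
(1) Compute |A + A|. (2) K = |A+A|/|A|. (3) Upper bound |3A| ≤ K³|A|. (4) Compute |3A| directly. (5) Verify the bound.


|A| = 6.
Step 1: Compute A + A by enumerating all 36 pairs.
A + A = {-6, -2, 0, 2, 4, 6, 7, 8, 10, 11, 12, 13, 14, 16, 17, 18, 19, 20}, so |A + A| = 18.
Step 2: Doubling constant K = |A + A|/|A| = 18/6 = 18/6 ≈ 3.0000.
Step 3: Plünnecke-Ruzsa gives |3A| ≤ K³·|A| = (3.0000)³ · 6 ≈ 162.0000.
Step 4: Compute 3A = A + A + A directly by enumerating all triples (a,b,c) ∈ A³; |3A| = 32.
Step 5: Check 32 ≤ 162.0000? Yes ✓.

K = 18/6, Plünnecke-Ruzsa bound K³|A| ≈ 162.0000, |3A| = 32, inequality holds.


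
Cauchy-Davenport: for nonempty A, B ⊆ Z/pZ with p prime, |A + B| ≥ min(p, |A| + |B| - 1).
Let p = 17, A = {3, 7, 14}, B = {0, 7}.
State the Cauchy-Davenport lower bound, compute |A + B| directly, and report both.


Cauchy-Davenport: |A + B| ≥ min(p, |A| + |B| - 1) for A, B nonempty in Z/pZ.
|A| = 3, |B| = 2, p = 17.
CD lower bound = min(17, 3 + 2 - 1) = min(17, 4) = 4.
Compute A + B mod 17 directly:
a = 3: 3+0=3, 3+7=10
a = 7: 7+0=7, 7+7=14
a = 14: 14+0=14, 14+7=4
A + B = {3, 4, 7, 10, 14}, so |A + B| = 5.
Verify: 5 ≥ 4? Yes ✓.

CD lower bound = 4, actual |A + B| = 5.


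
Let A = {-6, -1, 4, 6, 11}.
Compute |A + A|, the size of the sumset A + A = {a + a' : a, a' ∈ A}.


A + A = {a + a' : a, a' ∈ A}; |A| = 5.
General bounds: 2|A| - 1 ≤ |A + A| ≤ |A|(|A|+1)/2, i.e. 9 ≤ |A + A| ≤ 15.
Lower bound 2|A|-1 is attained iff A is an arithmetic progression.
Enumerate sums a + a' for a ≤ a' (symmetric, so this suffices):
a = -6: -6+-6=-12, -6+-1=-7, -6+4=-2, -6+6=0, -6+11=5
a = -1: -1+-1=-2, -1+4=3, -1+6=5, -1+11=10
a = 4: 4+4=8, 4+6=10, 4+11=15
a = 6: 6+6=12, 6+11=17
a = 11: 11+11=22
Distinct sums: {-12, -7, -2, 0, 3, 5, 8, 10, 12, 15, 17, 22}
|A + A| = 12

|A + A| = 12


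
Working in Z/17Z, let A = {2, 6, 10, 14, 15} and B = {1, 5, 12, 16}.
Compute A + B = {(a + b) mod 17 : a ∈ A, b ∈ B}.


Work in Z/17Z: reduce every sum a + b modulo 17.
Enumerate all 20 pairs:
a = 2: 2+1=3, 2+5=7, 2+12=14, 2+16=1
a = 6: 6+1=7, 6+5=11, 6+12=1, 6+16=5
a = 10: 10+1=11, 10+5=15, 10+12=5, 10+16=9
a = 14: 14+1=15, 14+5=2, 14+12=9, 14+16=13
a = 15: 15+1=16, 15+5=3, 15+12=10, 15+16=14
Distinct residues collected: {1, 2, 3, 5, 7, 9, 10, 11, 13, 14, 15, 16}
|A + B| = 12 (out of 17 total residues).

A + B = {1, 2, 3, 5, 7, 9, 10, 11, 13, 14, 15, 16}


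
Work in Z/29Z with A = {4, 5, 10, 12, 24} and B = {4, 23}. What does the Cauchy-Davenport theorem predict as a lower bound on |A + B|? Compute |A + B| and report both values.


Cauchy-Davenport: |A + B| ≥ min(p, |A| + |B| - 1) for A, B nonempty in Z/pZ.
|A| = 5, |B| = 2, p = 29.
CD lower bound = min(29, 5 + 2 - 1) = min(29, 6) = 6.
Compute A + B mod 29 directly:
a = 4: 4+4=8, 4+23=27
a = 5: 5+4=9, 5+23=28
a = 10: 10+4=14, 10+23=4
a = 12: 12+4=16, 12+23=6
a = 24: 24+4=28, 24+23=18
A + B = {4, 6, 8, 9, 14, 16, 18, 27, 28}, so |A + B| = 9.
Verify: 9 ≥ 6? Yes ✓.

CD lower bound = 6, actual |A + B| = 9.


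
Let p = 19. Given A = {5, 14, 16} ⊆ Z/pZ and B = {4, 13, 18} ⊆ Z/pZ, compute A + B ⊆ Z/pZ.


Work in Z/19Z: reduce every sum a + b modulo 19.
Enumerate all 9 pairs:
a = 5: 5+4=9, 5+13=18, 5+18=4
a = 14: 14+4=18, 14+13=8, 14+18=13
a = 16: 16+4=1, 16+13=10, 16+18=15
Distinct residues collected: {1, 4, 8, 9, 10, 13, 15, 18}
|A + B| = 8 (out of 19 total residues).

A + B = {1, 4, 8, 9, 10, 13, 15, 18}


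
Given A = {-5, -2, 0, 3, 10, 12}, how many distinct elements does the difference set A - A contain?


A - A = {a - a' : a, a' ∈ A}; |A| = 6.
Bounds: 2|A|-1 ≤ |A - A| ≤ |A|² - |A| + 1, i.e. 11 ≤ |A - A| ≤ 31.
Note: 0 ∈ A - A always (from a - a). The set is symmetric: if d ∈ A - A then -d ∈ A - A.
Enumerate nonzero differences d = a - a' with a > a' (then include -d):
Positive differences: {2, 3, 5, 7, 8, 9, 10, 12, 14, 15, 17}
Full difference set: {0} ∪ (positive diffs) ∪ (negative diffs).
|A - A| = 1 + 2·11 = 23 (matches direct enumeration: 23).

|A - A| = 23


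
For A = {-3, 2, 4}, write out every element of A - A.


A - A = {a - a' : a, a' ∈ A}.
Compute a - a' for each ordered pair (a, a'):
a = -3: -3--3=0, -3-2=-5, -3-4=-7
a = 2: 2--3=5, 2-2=0, 2-4=-2
a = 4: 4--3=7, 4-2=2, 4-4=0
Collecting distinct values (and noting 0 appears from a-a):
A - A = {-7, -5, -2, 0, 2, 5, 7}
|A - A| = 7

A - A = {-7, -5, -2, 0, 2, 5, 7}


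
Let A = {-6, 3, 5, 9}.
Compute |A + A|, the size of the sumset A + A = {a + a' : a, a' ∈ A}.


A + A = {a + a' : a, a' ∈ A}; |A| = 4.
General bounds: 2|A| - 1 ≤ |A + A| ≤ |A|(|A|+1)/2, i.e. 7 ≤ |A + A| ≤ 10.
Lower bound 2|A|-1 is attained iff A is an arithmetic progression.
Enumerate sums a + a' for a ≤ a' (symmetric, so this suffices):
a = -6: -6+-6=-12, -6+3=-3, -6+5=-1, -6+9=3
a = 3: 3+3=6, 3+5=8, 3+9=12
a = 5: 5+5=10, 5+9=14
a = 9: 9+9=18
Distinct sums: {-12, -3, -1, 3, 6, 8, 10, 12, 14, 18}
|A + A| = 10

|A + A| = 10


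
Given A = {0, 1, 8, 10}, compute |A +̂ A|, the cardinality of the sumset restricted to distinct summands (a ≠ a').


Restricted sumset: A +̂ A = {a + a' : a ∈ A, a' ∈ A, a ≠ a'}.
Equivalently, take A + A and drop any sum 2a that is achievable ONLY as a + a for a ∈ A (i.e. sums representable only with equal summands).
Enumerate pairs (a, a') with a < a' (symmetric, so each unordered pair gives one sum; this covers all a ≠ a'):
  0 + 1 = 1
  0 + 8 = 8
  0 + 10 = 10
  1 + 8 = 9
  1 + 10 = 11
  8 + 10 = 18
Collected distinct sums: {1, 8, 9, 10, 11, 18}
|A +̂ A| = 6
(Reference bound: |A +̂ A| ≥ 2|A| - 3 for |A| ≥ 2, with |A| = 4 giving ≥ 5.)

|A +̂ A| = 6


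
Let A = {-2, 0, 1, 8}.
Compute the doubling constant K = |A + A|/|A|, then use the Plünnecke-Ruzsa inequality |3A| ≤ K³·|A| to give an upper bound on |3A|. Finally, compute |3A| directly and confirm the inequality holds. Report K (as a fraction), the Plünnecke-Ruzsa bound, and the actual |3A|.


|A| = 4.
Step 1: Compute A + A by enumerating all 16 pairs.
A + A = {-4, -2, -1, 0, 1, 2, 6, 8, 9, 16}, so |A + A| = 10.
Step 2: Doubling constant K = |A + A|/|A| = 10/4 = 10/4 ≈ 2.5000.
Step 3: Plünnecke-Ruzsa gives |3A| ≤ K³·|A| = (2.5000)³ · 4 ≈ 62.5000.
Step 4: Compute 3A = A + A + A directly by enumerating all triples (a,b,c) ∈ A³; |3A| = 19.
Step 5: Check 19 ≤ 62.5000? Yes ✓.

K = 10/4, Plünnecke-Ruzsa bound K³|A| ≈ 62.5000, |3A| = 19, inequality holds.


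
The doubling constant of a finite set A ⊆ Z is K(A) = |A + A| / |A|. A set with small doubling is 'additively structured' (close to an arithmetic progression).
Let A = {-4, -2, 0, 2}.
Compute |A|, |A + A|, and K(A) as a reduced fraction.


|A| = 4.
Compute A + A by enumerating all 16 pairs.
A + A = {-8, -6, -4, -2, 0, 2, 4}, so |A + A| = 7.
K = |A + A| / |A| = 7/4 (already in lowest terms) ≈ 1.7500.
Reference: AP of size 4 gives K = 7/4 ≈ 1.7500; a fully generic set of size 4 gives K ≈ 2.5000.

|A| = 4, |A + A| = 7, K = 7/4.


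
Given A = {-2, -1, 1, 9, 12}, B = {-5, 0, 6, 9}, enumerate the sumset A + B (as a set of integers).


A + B = {a + b : a ∈ A, b ∈ B}.
Enumerate all |A|·|B| = 5·4 = 20 pairs (a, b) and collect distinct sums.
a = -2: -2+-5=-7, -2+0=-2, -2+6=4, -2+9=7
a = -1: -1+-5=-6, -1+0=-1, -1+6=5, -1+9=8
a = 1: 1+-5=-4, 1+0=1, 1+6=7, 1+9=10
a = 9: 9+-5=4, 9+0=9, 9+6=15, 9+9=18
a = 12: 12+-5=7, 12+0=12, 12+6=18, 12+9=21
Collecting distinct sums: A + B = {-7, -6, -4, -2, -1, 1, 4, 5, 7, 8, 9, 10, 12, 15, 18, 21}
|A + B| = 16

A + B = {-7, -6, -4, -2, -1, 1, 4, 5, 7, 8, 9, 10, 12, 15, 18, 21}


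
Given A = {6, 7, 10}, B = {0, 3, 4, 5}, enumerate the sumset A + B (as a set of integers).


A + B = {a + b : a ∈ A, b ∈ B}.
Enumerate all |A|·|B| = 3·4 = 12 pairs (a, b) and collect distinct sums.
a = 6: 6+0=6, 6+3=9, 6+4=10, 6+5=11
a = 7: 7+0=7, 7+3=10, 7+4=11, 7+5=12
a = 10: 10+0=10, 10+3=13, 10+4=14, 10+5=15
Collecting distinct sums: A + B = {6, 7, 9, 10, 11, 12, 13, 14, 15}
|A + B| = 9

A + B = {6, 7, 9, 10, 11, 12, 13, 14, 15}


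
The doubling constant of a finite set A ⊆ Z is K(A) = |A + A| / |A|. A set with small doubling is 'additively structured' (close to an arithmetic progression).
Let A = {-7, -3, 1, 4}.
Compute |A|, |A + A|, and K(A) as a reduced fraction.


|A| = 4.
Compute A + A by enumerating all 16 pairs.
A + A = {-14, -10, -6, -3, -2, 1, 2, 5, 8}, so |A + A| = 9.
K = |A + A| / |A| = 9/4 (already in lowest terms) ≈ 2.2500.
Reference: AP of size 4 gives K = 7/4 ≈ 1.7500; a fully generic set of size 4 gives K ≈ 2.5000.

|A| = 4, |A + A| = 9, K = 9/4.


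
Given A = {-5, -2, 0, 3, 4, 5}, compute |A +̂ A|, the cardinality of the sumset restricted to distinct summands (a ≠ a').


Restricted sumset: A +̂ A = {a + a' : a ∈ A, a' ∈ A, a ≠ a'}.
Equivalently, take A + A and drop any sum 2a that is achievable ONLY as a + a for a ∈ A (i.e. sums representable only with equal summands).
Enumerate pairs (a, a') with a < a' (symmetric, so each unordered pair gives one sum; this covers all a ≠ a'):
  -5 + -2 = -7
  -5 + 0 = -5
  -5 + 3 = -2
  -5 + 4 = -1
  -5 + 5 = 0
  -2 + 0 = -2
  -2 + 3 = 1
  -2 + 4 = 2
  -2 + 5 = 3
  0 + 3 = 3
  0 + 4 = 4
  0 + 5 = 5
  3 + 4 = 7
  3 + 5 = 8
  4 + 5 = 9
Collected distinct sums: {-7, -5, -2, -1, 0, 1, 2, 3, 4, 5, 7, 8, 9}
|A +̂ A| = 13
(Reference bound: |A +̂ A| ≥ 2|A| - 3 for |A| ≥ 2, with |A| = 6 giving ≥ 9.)

|A +̂ A| = 13


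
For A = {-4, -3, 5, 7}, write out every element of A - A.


A - A = {a - a' : a, a' ∈ A}.
Compute a - a' for each ordered pair (a, a'):
a = -4: -4--4=0, -4--3=-1, -4-5=-9, -4-7=-11
a = -3: -3--4=1, -3--3=0, -3-5=-8, -3-7=-10
a = 5: 5--4=9, 5--3=8, 5-5=0, 5-7=-2
a = 7: 7--4=11, 7--3=10, 7-5=2, 7-7=0
Collecting distinct values (and noting 0 appears from a-a):
A - A = {-11, -10, -9, -8, -2, -1, 0, 1, 2, 8, 9, 10, 11}
|A - A| = 13

A - A = {-11, -10, -9, -8, -2, -1, 0, 1, 2, 8, 9, 10, 11}


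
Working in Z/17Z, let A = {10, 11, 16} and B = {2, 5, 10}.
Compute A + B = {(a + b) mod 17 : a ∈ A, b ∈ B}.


Work in Z/17Z: reduce every sum a + b modulo 17.
Enumerate all 9 pairs:
a = 10: 10+2=12, 10+5=15, 10+10=3
a = 11: 11+2=13, 11+5=16, 11+10=4
a = 16: 16+2=1, 16+5=4, 16+10=9
Distinct residues collected: {1, 3, 4, 9, 12, 13, 15, 16}
|A + B| = 8 (out of 17 total residues).

A + B = {1, 3, 4, 9, 12, 13, 15, 16}


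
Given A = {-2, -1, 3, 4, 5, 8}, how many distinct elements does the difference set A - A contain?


A - A = {a - a' : a, a' ∈ A}; |A| = 6.
Bounds: 2|A|-1 ≤ |A - A| ≤ |A|² - |A| + 1, i.e. 11 ≤ |A - A| ≤ 31.
Note: 0 ∈ A - A always (from a - a). The set is symmetric: if d ∈ A - A then -d ∈ A - A.
Enumerate nonzero differences d = a - a' with a > a' (then include -d):
Positive differences: {1, 2, 3, 4, 5, 6, 7, 9, 10}
Full difference set: {0} ∪ (positive diffs) ∪ (negative diffs).
|A - A| = 1 + 2·9 = 19 (matches direct enumeration: 19).

|A - A| = 19


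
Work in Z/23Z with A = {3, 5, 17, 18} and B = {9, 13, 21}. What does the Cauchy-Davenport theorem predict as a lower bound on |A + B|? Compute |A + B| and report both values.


Cauchy-Davenport: |A + B| ≥ min(p, |A| + |B| - 1) for A, B nonempty in Z/pZ.
|A| = 4, |B| = 3, p = 23.
CD lower bound = min(23, 4 + 3 - 1) = min(23, 6) = 6.
Compute A + B mod 23 directly:
a = 3: 3+9=12, 3+13=16, 3+21=1
a = 5: 5+9=14, 5+13=18, 5+21=3
a = 17: 17+9=3, 17+13=7, 17+21=15
a = 18: 18+9=4, 18+13=8, 18+21=16
A + B = {1, 3, 4, 7, 8, 12, 14, 15, 16, 18}, so |A + B| = 10.
Verify: 10 ≥ 6? Yes ✓.

CD lower bound = 6, actual |A + B| = 10.


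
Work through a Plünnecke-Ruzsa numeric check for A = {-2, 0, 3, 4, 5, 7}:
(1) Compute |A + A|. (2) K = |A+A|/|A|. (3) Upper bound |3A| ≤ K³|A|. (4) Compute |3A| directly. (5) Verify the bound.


|A| = 6.
Step 1: Compute A + A by enumerating all 36 pairs.
A + A = {-4, -2, 0, 1, 2, 3, 4, 5, 6, 7, 8, 9, 10, 11, 12, 14}, so |A + A| = 16.
Step 2: Doubling constant K = |A + A|/|A| = 16/6 = 16/6 ≈ 2.6667.
Step 3: Plünnecke-Ruzsa gives |3A| ≤ K³·|A| = (2.6667)³ · 6 ≈ 113.7778.
Step 4: Compute 3A = A + A + A directly by enumerating all triples (a,b,c) ∈ A³; |3A| = 25.
Step 5: Check 25 ≤ 113.7778? Yes ✓.

K = 16/6, Plünnecke-Ruzsa bound K³|A| ≈ 113.7778, |3A| = 25, inequality holds.


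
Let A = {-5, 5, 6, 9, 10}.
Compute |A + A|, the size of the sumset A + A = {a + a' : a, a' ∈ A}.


A + A = {a + a' : a, a' ∈ A}; |A| = 5.
General bounds: 2|A| - 1 ≤ |A + A| ≤ |A|(|A|+1)/2, i.e. 9 ≤ |A + A| ≤ 15.
Lower bound 2|A|-1 is attained iff A is an arithmetic progression.
Enumerate sums a + a' for a ≤ a' (symmetric, so this suffices):
a = -5: -5+-5=-10, -5+5=0, -5+6=1, -5+9=4, -5+10=5
a = 5: 5+5=10, 5+6=11, 5+9=14, 5+10=15
a = 6: 6+6=12, 6+9=15, 6+10=16
a = 9: 9+9=18, 9+10=19
a = 10: 10+10=20
Distinct sums: {-10, 0, 1, 4, 5, 10, 11, 12, 14, 15, 16, 18, 19, 20}
|A + A| = 14

|A + A| = 14


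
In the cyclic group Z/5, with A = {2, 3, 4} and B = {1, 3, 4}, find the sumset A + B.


Work in Z/5Z: reduce every sum a + b modulo 5.
Enumerate all 9 pairs:
a = 2: 2+1=3, 2+3=0, 2+4=1
a = 3: 3+1=4, 3+3=1, 3+4=2
a = 4: 4+1=0, 4+3=2, 4+4=3
Distinct residues collected: {0, 1, 2, 3, 4}
|A + B| = 5 (out of 5 total residues).

A + B = {0, 1, 2, 3, 4}


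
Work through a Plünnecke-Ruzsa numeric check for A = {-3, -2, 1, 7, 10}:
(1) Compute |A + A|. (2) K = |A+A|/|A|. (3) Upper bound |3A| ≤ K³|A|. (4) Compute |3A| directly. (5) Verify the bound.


|A| = 5.
Step 1: Compute A + A by enumerating all 25 pairs.
A + A = {-6, -5, -4, -2, -1, 2, 4, 5, 7, 8, 11, 14, 17, 20}, so |A + A| = 14.
Step 2: Doubling constant K = |A + A|/|A| = 14/5 = 14/5 ≈ 2.8000.
Step 3: Plünnecke-Ruzsa gives |3A| ≤ K³·|A| = (2.8000)³ · 5 ≈ 109.7600.
Step 4: Compute 3A = A + A + A directly by enumerating all triples (a,b,c) ∈ A³; |3A| = 27.
Step 5: Check 27 ≤ 109.7600? Yes ✓.

K = 14/5, Plünnecke-Ruzsa bound K³|A| ≈ 109.7600, |3A| = 27, inequality holds.


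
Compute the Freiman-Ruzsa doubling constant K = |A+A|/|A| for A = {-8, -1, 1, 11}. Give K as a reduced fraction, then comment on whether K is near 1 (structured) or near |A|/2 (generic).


|A| = 4.
Compute A + A by enumerating all 16 pairs.
A + A = {-16, -9, -7, -2, 0, 2, 3, 10, 12, 22}, so |A + A| = 10.
K = |A + A| / |A| = 10/4 = 5/2 ≈ 2.5000.
Reference: AP of size 4 gives K = 7/4 ≈ 1.7500; a fully generic set of size 4 gives K ≈ 2.5000.

|A| = 4, |A + A| = 10, K = 10/4 = 5/2.


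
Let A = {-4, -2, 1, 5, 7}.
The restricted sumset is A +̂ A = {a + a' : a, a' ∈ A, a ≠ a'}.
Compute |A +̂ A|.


Restricted sumset: A +̂ A = {a + a' : a ∈ A, a' ∈ A, a ≠ a'}.
Equivalently, take A + A and drop any sum 2a that is achievable ONLY as a + a for a ∈ A (i.e. sums representable only with equal summands).
Enumerate pairs (a, a') with a < a' (symmetric, so each unordered pair gives one sum; this covers all a ≠ a'):
  -4 + -2 = -6
  -4 + 1 = -3
  -4 + 5 = 1
  -4 + 7 = 3
  -2 + 1 = -1
  -2 + 5 = 3
  -2 + 7 = 5
  1 + 5 = 6
  1 + 7 = 8
  5 + 7 = 12
Collected distinct sums: {-6, -3, -1, 1, 3, 5, 6, 8, 12}
|A +̂ A| = 9
(Reference bound: |A +̂ A| ≥ 2|A| - 3 for |A| ≥ 2, with |A| = 5 giving ≥ 7.)

|A +̂ A| = 9


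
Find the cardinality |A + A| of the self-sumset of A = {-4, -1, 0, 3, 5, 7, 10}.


A + A = {a + a' : a, a' ∈ A}; |A| = 7.
General bounds: 2|A| - 1 ≤ |A + A| ≤ |A|(|A|+1)/2, i.e. 13 ≤ |A + A| ≤ 28.
Lower bound 2|A|-1 is attained iff A is an arithmetic progression.
Enumerate sums a + a' for a ≤ a' (symmetric, so this suffices):
a = -4: -4+-4=-8, -4+-1=-5, -4+0=-4, -4+3=-1, -4+5=1, -4+7=3, -4+10=6
a = -1: -1+-1=-2, -1+0=-1, -1+3=2, -1+5=4, -1+7=6, -1+10=9
a = 0: 0+0=0, 0+3=3, 0+5=5, 0+7=7, 0+10=10
a = 3: 3+3=6, 3+5=8, 3+7=10, 3+10=13
a = 5: 5+5=10, 5+7=12, 5+10=15
a = 7: 7+7=14, 7+10=17
a = 10: 10+10=20
Distinct sums: {-8, -5, -4, -2, -1, 0, 1, 2, 3, 4, 5, 6, 7, 8, 9, 10, 12, 13, 14, 15, 17, 20}
|A + A| = 22

|A + A| = 22


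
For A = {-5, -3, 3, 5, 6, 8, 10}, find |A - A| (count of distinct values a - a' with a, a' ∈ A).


A - A = {a - a' : a, a' ∈ A}; |A| = 7.
Bounds: 2|A|-1 ≤ |A - A| ≤ |A|² - |A| + 1, i.e. 13 ≤ |A - A| ≤ 43.
Note: 0 ∈ A - A always (from a - a). The set is symmetric: if d ∈ A - A then -d ∈ A - A.
Enumerate nonzero differences d = a - a' with a > a' (then include -d):
Positive differences: {1, 2, 3, 4, 5, 6, 7, 8, 9, 10, 11, 13, 15}
Full difference set: {0} ∪ (positive diffs) ∪ (negative diffs).
|A - A| = 1 + 2·13 = 27 (matches direct enumeration: 27).

|A - A| = 27


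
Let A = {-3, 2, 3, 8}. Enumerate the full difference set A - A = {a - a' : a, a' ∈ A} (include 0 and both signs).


A - A = {a - a' : a, a' ∈ A}.
Compute a - a' for each ordered pair (a, a'):
a = -3: -3--3=0, -3-2=-5, -3-3=-6, -3-8=-11
a = 2: 2--3=5, 2-2=0, 2-3=-1, 2-8=-6
a = 3: 3--3=6, 3-2=1, 3-3=0, 3-8=-5
a = 8: 8--3=11, 8-2=6, 8-3=5, 8-8=0
Collecting distinct values (and noting 0 appears from a-a):
A - A = {-11, -6, -5, -1, 0, 1, 5, 6, 11}
|A - A| = 9

A - A = {-11, -6, -5, -1, 0, 1, 5, 6, 11}


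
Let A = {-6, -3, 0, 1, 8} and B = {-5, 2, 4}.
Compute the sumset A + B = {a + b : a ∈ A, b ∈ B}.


A + B = {a + b : a ∈ A, b ∈ B}.
Enumerate all |A|·|B| = 5·3 = 15 pairs (a, b) and collect distinct sums.
a = -6: -6+-5=-11, -6+2=-4, -6+4=-2
a = -3: -3+-5=-8, -3+2=-1, -3+4=1
a = 0: 0+-5=-5, 0+2=2, 0+4=4
a = 1: 1+-5=-4, 1+2=3, 1+4=5
a = 8: 8+-5=3, 8+2=10, 8+4=12
Collecting distinct sums: A + B = {-11, -8, -5, -4, -2, -1, 1, 2, 3, 4, 5, 10, 12}
|A + B| = 13

A + B = {-11, -8, -5, -4, -2, -1, 1, 2, 3, 4, 5, 10, 12}


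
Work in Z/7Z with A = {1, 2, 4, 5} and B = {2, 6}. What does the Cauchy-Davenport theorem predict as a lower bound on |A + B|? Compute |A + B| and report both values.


Cauchy-Davenport: |A + B| ≥ min(p, |A| + |B| - 1) for A, B nonempty in Z/pZ.
|A| = 4, |B| = 2, p = 7.
CD lower bound = min(7, 4 + 2 - 1) = min(7, 5) = 5.
Compute A + B mod 7 directly:
a = 1: 1+2=3, 1+6=0
a = 2: 2+2=4, 2+6=1
a = 4: 4+2=6, 4+6=3
a = 5: 5+2=0, 5+6=4
A + B = {0, 1, 3, 4, 6}, so |A + B| = 5.
Verify: 5 ≥ 5? Yes ✓.

CD lower bound = 5, actual |A + B| = 5.


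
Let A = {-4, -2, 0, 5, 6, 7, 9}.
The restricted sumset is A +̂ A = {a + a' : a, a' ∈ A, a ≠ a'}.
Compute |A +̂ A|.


Restricted sumset: A +̂ A = {a + a' : a ∈ A, a' ∈ A, a ≠ a'}.
Equivalently, take A + A and drop any sum 2a that is achievable ONLY as a + a for a ∈ A (i.e. sums representable only with equal summands).
Enumerate pairs (a, a') with a < a' (symmetric, so each unordered pair gives one sum; this covers all a ≠ a'):
  -4 + -2 = -6
  -4 + 0 = -4
  -4 + 5 = 1
  -4 + 6 = 2
  -4 + 7 = 3
  -4 + 9 = 5
  -2 + 0 = -2
  -2 + 5 = 3
  -2 + 6 = 4
  -2 + 7 = 5
  -2 + 9 = 7
  0 + 5 = 5
  0 + 6 = 6
  0 + 7 = 7
  0 + 9 = 9
  5 + 6 = 11
  5 + 7 = 12
  5 + 9 = 14
  6 + 7 = 13
  6 + 9 = 15
  7 + 9 = 16
Collected distinct sums: {-6, -4, -2, 1, 2, 3, 4, 5, 6, 7, 9, 11, 12, 13, 14, 15, 16}
|A +̂ A| = 17
(Reference bound: |A +̂ A| ≥ 2|A| - 3 for |A| ≥ 2, with |A| = 7 giving ≥ 11.)

|A +̂ A| = 17


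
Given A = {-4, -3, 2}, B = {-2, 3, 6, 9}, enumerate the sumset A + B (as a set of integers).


A + B = {a + b : a ∈ A, b ∈ B}.
Enumerate all |A|·|B| = 3·4 = 12 pairs (a, b) and collect distinct sums.
a = -4: -4+-2=-6, -4+3=-1, -4+6=2, -4+9=5
a = -3: -3+-2=-5, -3+3=0, -3+6=3, -3+9=6
a = 2: 2+-2=0, 2+3=5, 2+6=8, 2+9=11
Collecting distinct sums: A + B = {-6, -5, -1, 0, 2, 3, 5, 6, 8, 11}
|A + B| = 10

A + B = {-6, -5, -1, 0, 2, 3, 5, 6, 8, 11}


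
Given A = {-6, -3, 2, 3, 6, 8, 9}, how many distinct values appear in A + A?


A + A = {a + a' : a, a' ∈ A}; |A| = 7.
General bounds: 2|A| - 1 ≤ |A + A| ≤ |A|(|A|+1)/2, i.e. 13 ≤ |A + A| ≤ 28.
Lower bound 2|A|-1 is attained iff A is an arithmetic progression.
Enumerate sums a + a' for a ≤ a' (symmetric, so this suffices):
a = -6: -6+-6=-12, -6+-3=-9, -6+2=-4, -6+3=-3, -6+6=0, -6+8=2, -6+9=3
a = -3: -3+-3=-6, -3+2=-1, -3+3=0, -3+6=3, -3+8=5, -3+9=6
a = 2: 2+2=4, 2+3=5, 2+6=8, 2+8=10, 2+9=11
a = 3: 3+3=6, 3+6=9, 3+8=11, 3+9=12
a = 6: 6+6=12, 6+8=14, 6+9=15
a = 8: 8+8=16, 8+9=17
a = 9: 9+9=18
Distinct sums: {-12, -9, -6, -4, -3, -1, 0, 2, 3, 4, 5, 6, 8, 9, 10, 11, 12, 14, 15, 16, 17, 18}
|A + A| = 22

|A + A| = 22


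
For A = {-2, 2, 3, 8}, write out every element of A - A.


A - A = {a - a' : a, a' ∈ A}.
Compute a - a' for each ordered pair (a, a'):
a = -2: -2--2=0, -2-2=-4, -2-3=-5, -2-8=-10
a = 2: 2--2=4, 2-2=0, 2-3=-1, 2-8=-6
a = 3: 3--2=5, 3-2=1, 3-3=0, 3-8=-5
a = 8: 8--2=10, 8-2=6, 8-3=5, 8-8=0
Collecting distinct values (and noting 0 appears from a-a):
A - A = {-10, -6, -5, -4, -1, 0, 1, 4, 5, 6, 10}
|A - A| = 11

A - A = {-10, -6, -5, -4, -1, 0, 1, 4, 5, 6, 10}


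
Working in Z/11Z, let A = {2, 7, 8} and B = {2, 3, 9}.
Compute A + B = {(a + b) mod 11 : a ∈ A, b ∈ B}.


Work in Z/11Z: reduce every sum a + b modulo 11.
Enumerate all 9 pairs:
a = 2: 2+2=4, 2+3=5, 2+9=0
a = 7: 7+2=9, 7+3=10, 7+9=5
a = 8: 8+2=10, 8+3=0, 8+9=6
Distinct residues collected: {0, 4, 5, 6, 9, 10}
|A + B| = 6 (out of 11 total residues).

A + B = {0, 4, 5, 6, 9, 10}


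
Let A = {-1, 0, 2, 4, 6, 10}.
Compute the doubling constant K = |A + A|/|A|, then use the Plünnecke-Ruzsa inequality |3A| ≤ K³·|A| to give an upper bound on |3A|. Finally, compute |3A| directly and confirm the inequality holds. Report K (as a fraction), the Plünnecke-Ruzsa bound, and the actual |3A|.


|A| = 6.
Step 1: Compute A + A by enumerating all 36 pairs.
A + A = {-2, -1, 0, 1, 2, 3, 4, 5, 6, 8, 9, 10, 12, 14, 16, 20}, so |A + A| = 16.
Step 2: Doubling constant K = |A + A|/|A| = 16/6 = 16/6 ≈ 2.6667.
Step 3: Plünnecke-Ruzsa gives |3A| ≤ K³·|A| = (2.6667)³ · 6 ≈ 113.7778.
Step 4: Compute 3A = A + A + A directly by enumerating all triples (a,b,c) ∈ A³; |3A| = 27.
Step 5: Check 27 ≤ 113.7778? Yes ✓.

K = 16/6, Plünnecke-Ruzsa bound K³|A| ≈ 113.7778, |3A| = 27, inequality holds.


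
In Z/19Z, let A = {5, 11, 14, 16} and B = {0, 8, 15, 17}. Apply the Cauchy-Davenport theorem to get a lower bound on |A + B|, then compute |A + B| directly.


Cauchy-Davenport: |A + B| ≥ min(p, |A| + |B| - 1) for A, B nonempty in Z/pZ.
|A| = 4, |B| = 4, p = 19.
CD lower bound = min(19, 4 + 4 - 1) = min(19, 7) = 7.
Compute A + B mod 19 directly:
a = 5: 5+0=5, 5+8=13, 5+15=1, 5+17=3
a = 11: 11+0=11, 11+8=0, 11+15=7, 11+17=9
a = 14: 14+0=14, 14+8=3, 14+15=10, 14+17=12
a = 16: 16+0=16, 16+8=5, 16+15=12, 16+17=14
A + B = {0, 1, 3, 5, 7, 9, 10, 11, 12, 13, 14, 16}, so |A + B| = 12.
Verify: 12 ≥ 7? Yes ✓.

CD lower bound = 7, actual |A + B| = 12.


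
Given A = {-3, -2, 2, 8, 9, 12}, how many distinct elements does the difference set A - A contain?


A - A = {a - a' : a, a' ∈ A}; |A| = 6.
Bounds: 2|A|-1 ≤ |A - A| ≤ |A|² - |A| + 1, i.e. 11 ≤ |A - A| ≤ 31.
Note: 0 ∈ A - A always (from a - a). The set is symmetric: if d ∈ A - A then -d ∈ A - A.
Enumerate nonzero differences d = a - a' with a > a' (then include -d):
Positive differences: {1, 3, 4, 5, 6, 7, 10, 11, 12, 14, 15}
Full difference set: {0} ∪ (positive diffs) ∪ (negative diffs).
|A - A| = 1 + 2·11 = 23 (matches direct enumeration: 23).

|A - A| = 23


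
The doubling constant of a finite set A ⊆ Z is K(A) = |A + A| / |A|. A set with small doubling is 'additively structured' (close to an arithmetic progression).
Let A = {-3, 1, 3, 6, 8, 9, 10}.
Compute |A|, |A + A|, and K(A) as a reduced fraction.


|A| = 7.
Compute A + A by enumerating all 49 pairs.
A + A = {-6, -2, 0, 2, 3, 4, 5, 6, 7, 9, 10, 11, 12, 13, 14, 15, 16, 17, 18, 19, 20}, so |A + A| = 21.
K = |A + A| / |A| = 21/7 = 3/1 ≈ 3.0000.
Reference: AP of size 7 gives K = 13/7 ≈ 1.8571; a fully generic set of size 7 gives K ≈ 4.0000.

|A| = 7, |A + A| = 21, K = 21/7 = 3/1.


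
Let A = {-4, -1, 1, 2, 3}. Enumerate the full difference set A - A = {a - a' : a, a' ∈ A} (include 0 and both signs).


A - A = {a - a' : a, a' ∈ A}.
Compute a - a' for each ordered pair (a, a'):
a = -4: -4--4=0, -4--1=-3, -4-1=-5, -4-2=-6, -4-3=-7
a = -1: -1--4=3, -1--1=0, -1-1=-2, -1-2=-3, -1-3=-4
a = 1: 1--4=5, 1--1=2, 1-1=0, 1-2=-1, 1-3=-2
a = 2: 2--4=6, 2--1=3, 2-1=1, 2-2=0, 2-3=-1
a = 3: 3--4=7, 3--1=4, 3-1=2, 3-2=1, 3-3=0
Collecting distinct values (and noting 0 appears from a-a):
A - A = {-7, -6, -5, -4, -3, -2, -1, 0, 1, 2, 3, 4, 5, 6, 7}
|A - A| = 15

A - A = {-7, -6, -5, -4, -3, -2, -1, 0, 1, 2, 3, 4, 5, 6, 7}


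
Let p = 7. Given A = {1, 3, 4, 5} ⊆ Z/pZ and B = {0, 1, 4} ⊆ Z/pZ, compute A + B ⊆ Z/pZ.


Work in Z/7Z: reduce every sum a + b modulo 7.
Enumerate all 12 pairs:
a = 1: 1+0=1, 1+1=2, 1+4=5
a = 3: 3+0=3, 3+1=4, 3+4=0
a = 4: 4+0=4, 4+1=5, 4+4=1
a = 5: 5+0=5, 5+1=6, 5+4=2
Distinct residues collected: {0, 1, 2, 3, 4, 5, 6}
|A + B| = 7 (out of 7 total residues).

A + B = {0, 1, 2, 3, 4, 5, 6}


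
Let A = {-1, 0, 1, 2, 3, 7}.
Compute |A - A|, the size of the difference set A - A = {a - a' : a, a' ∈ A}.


A - A = {a - a' : a, a' ∈ A}; |A| = 6.
Bounds: 2|A|-1 ≤ |A - A| ≤ |A|² - |A| + 1, i.e. 11 ≤ |A - A| ≤ 31.
Note: 0 ∈ A - A always (from a - a). The set is symmetric: if d ∈ A - A then -d ∈ A - A.
Enumerate nonzero differences d = a - a' with a > a' (then include -d):
Positive differences: {1, 2, 3, 4, 5, 6, 7, 8}
Full difference set: {0} ∪ (positive diffs) ∪ (negative diffs).
|A - A| = 1 + 2·8 = 17 (matches direct enumeration: 17).

|A - A| = 17


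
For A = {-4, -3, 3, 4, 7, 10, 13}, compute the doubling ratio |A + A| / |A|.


|A| = 7.
Compute A + A by enumerating all 49 pairs.
A + A = {-8, -7, -6, -1, 0, 1, 3, 4, 6, 7, 8, 9, 10, 11, 13, 14, 16, 17, 20, 23, 26}, so |A + A| = 21.
K = |A + A| / |A| = 21/7 = 3/1 ≈ 3.0000.
Reference: AP of size 7 gives K = 13/7 ≈ 1.8571; a fully generic set of size 7 gives K ≈ 4.0000.

|A| = 7, |A + A| = 21, K = 21/7 = 3/1.


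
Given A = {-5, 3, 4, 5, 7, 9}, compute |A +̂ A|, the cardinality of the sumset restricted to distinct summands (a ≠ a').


Restricted sumset: A +̂ A = {a + a' : a ∈ A, a' ∈ A, a ≠ a'}.
Equivalently, take A + A and drop any sum 2a that is achievable ONLY as a + a for a ∈ A (i.e. sums representable only with equal summands).
Enumerate pairs (a, a') with a < a' (symmetric, so each unordered pair gives one sum; this covers all a ≠ a'):
  -5 + 3 = -2
  -5 + 4 = -1
  -5 + 5 = 0
  -5 + 7 = 2
  -5 + 9 = 4
  3 + 4 = 7
  3 + 5 = 8
  3 + 7 = 10
  3 + 9 = 12
  4 + 5 = 9
  4 + 7 = 11
  4 + 9 = 13
  5 + 7 = 12
  5 + 9 = 14
  7 + 9 = 16
Collected distinct sums: {-2, -1, 0, 2, 4, 7, 8, 9, 10, 11, 12, 13, 14, 16}
|A +̂ A| = 14
(Reference bound: |A +̂ A| ≥ 2|A| - 3 for |A| ≥ 2, with |A| = 6 giving ≥ 9.)

|A +̂ A| = 14


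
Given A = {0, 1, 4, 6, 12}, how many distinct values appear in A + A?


A + A = {a + a' : a, a' ∈ A}; |A| = 5.
General bounds: 2|A| - 1 ≤ |A + A| ≤ |A|(|A|+1)/2, i.e. 9 ≤ |A + A| ≤ 15.
Lower bound 2|A|-1 is attained iff A is an arithmetic progression.
Enumerate sums a + a' for a ≤ a' (symmetric, so this suffices):
a = 0: 0+0=0, 0+1=1, 0+4=4, 0+6=6, 0+12=12
a = 1: 1+1=2, 1+4=5, 1+6=7, 1+12=13
a = 4: 4+4=8, 4+6=10, 4+12=16
a = 6: 6+6=12, 6+12=18
a = 12: 12+12=24
Distinct sums: {0, 1, 2, 4, 5, 6, 7, 8, 10, 12, 13, 16, 18, 24}
|A + A| = 14

|A + A| = 14


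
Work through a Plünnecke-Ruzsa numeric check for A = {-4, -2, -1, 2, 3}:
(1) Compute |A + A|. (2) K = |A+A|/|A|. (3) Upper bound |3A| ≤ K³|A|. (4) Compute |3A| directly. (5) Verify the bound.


|A| = 5.
Step 1: Compute A + A by enumerating all 25 pairs.
A + A = {-8, -6, -5, -4, -3, -2, -1, 0, 1, 2, 4, 5, 6}, so |A + A| = 13.
Step 2: Doubling constant K = |A + A|/|A| = 13/5 = 13/5 ≈ 2.6000.
Step 3: Plünnecke-Ruzsa gives |3A| ≤ K³·|A| = (2.6000)³ · 5 ≈ 87.8800.
Step 4: Compute 3A = A + A + A directly by enumerating all triples (a,b,c) ∈ A³; |3A| = 21.
Step 5: Check 21 ≤ 87.8800? Yes ✓.

K = 13/5, Plünnecke-Ruzsa bound K³|A| ≈ 87.8800, |3A| = 21, inequality holds.
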